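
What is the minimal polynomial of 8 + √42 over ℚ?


Let α = 8 + √42. Then α - 8 = √42, so (α - 8)² = 42, giving α² - 16α + 22 = 0. Degree 2 and α ∉ ℚ, so this is the minimal polynomial.

Minimal polynomial: x² - 16x + 22


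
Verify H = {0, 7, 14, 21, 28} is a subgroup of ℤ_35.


Subgroup test for H = {0, 7, 14, 21, 28} in (ℤ_35, +):
(1) 0 ∈ H? Yes
(2) Closure: for all a,b ∈ H, (a+b) mod 35 ∈ H? Yes
(3) Inverses: for all a ∈ H, -a mod 35 ∈ H? Yes

Yes, H is a subgroup of ℤ_35


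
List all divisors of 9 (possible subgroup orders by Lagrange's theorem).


Lagrange's theorem: |H| divides |G|
|G| = 9
Divisors of 9: 1, 3, 9

Possible subgroup orders: {1, 3, 9}


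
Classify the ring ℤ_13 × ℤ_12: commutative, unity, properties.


Direct product ring; commutative with unity (1,1); but (1,0)·(0,1) = (0,0) gives zero divisors, so not an integral domain
Commutative: Yes
Integral domain: No
Has unity: Yes

ℤ_13 × ℤ_12: Commutative=Yes, Unity=Yes


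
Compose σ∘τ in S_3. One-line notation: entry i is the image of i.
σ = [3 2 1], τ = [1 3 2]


σ∘τ: apply τ first, then σ
1 →τ 1 →σ 3
2 →τ 3 →σ 1
3 →τ 2 →σ 2

σ∘τ = [3 1 2]


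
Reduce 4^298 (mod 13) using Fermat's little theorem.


Fermat's little theorem: if p is prime and gcd(a,p)=1, then a^(p-1) ≡ 1 (mod p)
p = 13 is prime, gcd(4,13) = 1
Reduce exponent: 298 mod 12 = 10
So 4^298 ≡ 4^10 (mod 13)
4^10 mod 13 = 9

4^298 ≡ 9 (mod 13)


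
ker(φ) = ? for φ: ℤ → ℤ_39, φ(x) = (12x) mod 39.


Kernel = preimage of identity
ker(φ) = {x ∈ ℤ : 12x ≡ 0 (mod 39)}. gcd(12,39) = 3, so 12x ≡ 0 (mod 39) ⟺ x ≡ 0 (mod 39/3 = 13). Hence ker(φ) = 13ℤ

ker(φ) = 13ℤ


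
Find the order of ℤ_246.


ℤ_n has n elements.

|ℤ_246| = 246


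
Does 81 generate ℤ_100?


g generates ℤ_n iff gcd(g, n) = 1
gcd(81, 100) = 1
Since gcd = 1, 81 is a generator.

Yes, 81 generates ℤ_100


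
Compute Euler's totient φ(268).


Factor n: 268 = 2^2 × 67
φ(n) = n · ∏(1 - 1/p) over distinct primes p | n
φ(268) = 268 · (1 - 1/2) · (1 - 1/67) = 132

φ(268) = 132


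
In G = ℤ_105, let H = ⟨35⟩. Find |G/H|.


|⟨35⟩| = n / gcd(35, 105) = 105 / 35 = 3
H is normal (ℤ_105 is abelian).
|G/H| = |G| / |H| = 105 / 3 = 35

|G/H| = 35


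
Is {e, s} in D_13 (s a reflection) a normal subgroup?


H = {e, s} in D_13 (s a reflection)
r·s·r⁻¹ = sr⁻² ≠ s for n ≥ 3, so {e, s} is not closed under conjugation

No, not a normal subgroup


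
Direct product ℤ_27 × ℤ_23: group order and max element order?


|ℤ_27 × ℤ_23| = 27 × 23 = 621
Max element order = lcm(27,23) = 621
Cyclic? Yes (gcd=1)

|ℤ_27×ℤ_23| = 621, max element order = 621


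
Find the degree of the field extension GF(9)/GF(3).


GF(9) = GF(3^2), so the extension degree is 2

[GF(9)/GF(3)] = 2


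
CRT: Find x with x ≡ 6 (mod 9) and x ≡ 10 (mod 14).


m₁ = 9, m₂ = 14, gcd = 1, so CRT applies. M = m₁·m₂ = 126
Let M₁ = M/m₁ = 14, M₂ = M/m₂ = 9
Find y₁ ≡ M₁⁻¹ (mod m₁): 14⁻¹ ≡ 2 (mod 9)
Find y₂ ≡ M₂⁻¹ (mod m₂): 9⁻¹ ≡ 11 (mod 14)
x = a₁·M₁·y₁ + a₂·M₂·y₂ = 6·14·2 + 10·9·11 = 1158
Reduce mod 126: x ≡ 24
Check: 24 mod 9 = 6 ✓, 24 mod 14 = 10 ✓

x ≡ 24 (mod 126)


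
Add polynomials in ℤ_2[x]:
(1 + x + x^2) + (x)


Add coefficients mod 2:
x^0: 1 + 0 = 1 (mod 2)
x^1: 1 + 1 = 0 (mod 2)
x^2: 1 + 0 = 1 (mod 2)
Result: 1 + x^2

f + g = 1 + x^2


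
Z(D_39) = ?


Z(G) = {g ∈ G | gx = xg for all x ∈ G}
For odd n, Z(D_n) = {e}: no nontrivial rotation commutes with all reflections

Z(D_39) = {e}


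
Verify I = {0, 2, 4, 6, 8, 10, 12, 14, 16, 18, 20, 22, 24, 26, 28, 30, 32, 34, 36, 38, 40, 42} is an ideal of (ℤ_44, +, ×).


Check ideal conditions for I = {0, 2, 4, 6, 8, 10, 12, 14, 16, 18, 20, 22, 24, 26, 28, 30, 32, 34, 36, 38, 40, 42} in ℤ_44:
(1) I is an additive subgroup? Yes
(2) For r ∈ ℤ_44 and a ∈ I: r·a ∈ I? Yes

Yes, I is an ideal of ℤ_44


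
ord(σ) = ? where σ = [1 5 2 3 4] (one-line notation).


Cycle decomposition: (2 5 4 3)
Cycle lengths: 4
Order = lcm(4) = 4

ord(σ) = 4


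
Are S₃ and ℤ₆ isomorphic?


Comparing S₃ and ℤ₆:
S₃ is non-abelian, ℤ₆ is abelian

No, S₃ ≇ ℤ₆


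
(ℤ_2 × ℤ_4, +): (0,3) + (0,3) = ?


Operation: componentwise addition mod (2, 4)
(0,3) + (0,3) = ((a₁+b₁) mod 2, (a₂+b₂) mod 4) with a = (0,3), b = (0,3)

(0,3) + (0,3) = (0,2)


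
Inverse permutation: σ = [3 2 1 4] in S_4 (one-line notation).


To find σ⁻¹, swap domain and range:
σ(1) = 3 → σ⁻¹(3) = 1
σ(2) = 2 → σ⁻¹(2) = 2
σ(3) = 1 → σ⁻¹(1) = 3
σ(4) = 4 → σ⁻¹(4) = 4

σ⁻¹ = [3 2 1 4]


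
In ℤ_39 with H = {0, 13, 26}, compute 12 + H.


12 + H = {12 + h (mod 39) : h ∈ H}
12+0=12, 12+13=25, 12+26=38

12 + H = {12, 25, 38}


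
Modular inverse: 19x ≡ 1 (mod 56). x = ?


Use the extended Euclidean algorithm to write 1 = 19·s + 56·t; then s mod 56 is the inverse.
Euclidean algorithm:
  19 = 0·56 + 19
  56 = 2·19 + 18
  19 = 1·18 + 1
  18 = 18·1 + 0
gcd(19,56) = 1
Back-substitution gives: 19·(3) + 56·(-1) = 1
So 19⁻¹ ≡ 3 ≡ 3 (mod 56)
Check: 19 × 3 = 57 ≡ 1 (mod 56) ✓

19⁻¹ ≡ 3 (mod 56)


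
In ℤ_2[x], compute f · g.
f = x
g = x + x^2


Expand and collect like terms; reduce coefficients mod 2:
x^0: 0·0 = 0 ≡ 0 (mod 2)
x^1: 0·1 + 1·0 = 0 ≡ 0 (mod 2)
x^2: 0·1 + 1·1 = 1 ≡ 1 (mod 2)
x^3: 1·1 = 1 ≡ 1 (mod 2)
Result: x^2 + x^3

f · g = x^2 + x^3


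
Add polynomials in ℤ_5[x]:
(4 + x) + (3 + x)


Add coefficients mod 5:
x^0: 4 + 3 = 2 (mod 5)
x^1: 1 + 1 = 2 (mod 5)
Result: 2 + 2x

f + g = 2 + 2x


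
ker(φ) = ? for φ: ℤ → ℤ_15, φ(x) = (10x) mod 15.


Kernel = preimage of identity
ker(φ) = {x ∈ ℤ : 10x ≡ 0 (mod 15)}. gcd(10,15) = 5, so 10x ≡ 0 (mod 15) ⟺ x ≡ 0 (mod 15/5 = 3). Hence ker(φ) = 3ℤ

ker(φ) = 3ℤ


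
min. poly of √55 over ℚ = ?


√55 satisfies x² - 55 = 0, irreducible over ℚ since 55 is squarefree

Minimal polynomial: x² - 55


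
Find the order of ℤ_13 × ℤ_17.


|A × B| = |A| · |B|
|ℤ_13 × ℤ_17| = 13 × 17 = 221

|ℤ_13 × ℤ_17| = 221


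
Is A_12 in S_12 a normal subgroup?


H = A_12 in S_12
A_12 has index 2 in S_12, and every subgroup of index 2 is normal

Yes, normal subgroup


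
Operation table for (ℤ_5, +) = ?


Elements: {0, 1, 2, 3, 4}
Operation: addition mod 5
Entry (a, b) = (a + b) mod 5

Cayley table:
  | 0 | 1 | 2 | 3 | 4
0 | 0 | 1 | 2 | 3 | 4
1 | 1 | 2 | 3 | 4 | 0
2 | 2 | 3 | 4 | 0 | 1
3 | 3 | 4 | 0 | 1 | 2
4 | 4 | 0 | 1 | 2 | 3


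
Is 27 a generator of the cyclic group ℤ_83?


g generates ℤ_n iff gcd(g, n) = 1
gcd(27, 83) = 1
Since gcd = 1, 27 is a generator.

Yes, 27 generates ℤ_83


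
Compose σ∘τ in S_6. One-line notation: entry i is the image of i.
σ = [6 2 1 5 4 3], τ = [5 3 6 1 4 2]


σ∘τ: apply τ first, then σ
1 →τ 5 →σ 4
2 →τ 3 →σ 1
3 →τ 6 →σ 3
4 →τ 1 →σ 6
5 →τ 4 →σ 5
6 →τ 2 →σ 2

σ∘τ = [4 1 3 6 5 2]


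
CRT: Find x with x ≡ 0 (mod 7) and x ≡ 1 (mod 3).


m₁ = 7, m₂ = 3, gcd = 1, so CRT applies. M = m₁·m₂ = 21
Let M₁ = M/m₁ = 3, M₂ = M/m₂ = 7
Find y₁ ≡ M₁⁻¹ (mod m₁): 3⁻¹ ≡ 5 (mod 7)
Find y₂ ≡ M₂⁻¹ (mod m₂): 7⁻¹ ≡ 1 (mod 3)
x = a₁·M₁·y₁ + a₂·M₂·y₂ = 0·3·5 + 1·7·1 = 7
Reduce mod 21: x ≡ 7
Check: 7 mod 7 = 0 ✓, 7 mod 3 = 1 ✓

x ≡ 7 (mod 21)


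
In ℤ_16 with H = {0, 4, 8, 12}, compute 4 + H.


4 + H = {4 + h (mod 16) : h ∈ H}
4+0=4, 4+4=8, 4+8=12, 4+12=0
4 + H = {0, 4, 8, 12} = 0 + H

4 + H = {0, 4, 8, 12}


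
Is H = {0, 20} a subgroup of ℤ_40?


Subgroup test for H = {0, 20} in (ℤ_40, +):
(1) 0 ∈ H? Yes
(2) Closure: for all a,b ∈ H, (a+b) mod 40 ∈ H? Yes
(3) Inverses: for all a ∈ H, -a mod 40 ∈ H? Yes

Yes, H is a subgroup of ℤ_40


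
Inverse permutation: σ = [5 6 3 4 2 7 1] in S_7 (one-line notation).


To find σ⁻¹, swap domain and range:
σ(1) = 5 → σ⁻¹(5) = 1
σ(2) = 6 → σ⁻¹(6) = 2
σ(3) = 3 → σ⁻¹(3) = 3
σ(4) = 4 → σ⁻¹(4) = 4
σ(5) = 2 → σ⁻¹(2) = 5
σ(6) = 7 → σ⁻¹(7) = 6
σ(7) = 1 → σ⁻¹(1) = 7

σ⁻¹ = [7 5 3 4 1 2 6]


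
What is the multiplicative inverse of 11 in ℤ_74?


Use the extended Euclidean algorithm to write 1 = 11·s + 74·t; then s mod 74 is the inverse.
Euclidean algorithm:
  11 = 0·74 + 11
  74 = 6·11 + 8
  11 = 1·8 + 3
  8 = 2·3 + 2
  3 = 1·2 + 1
  2 = 2·1 + 0
gcd(11,74) = 1
Back-substitution gives: 11·(27) + 74·(-4) = 1
So 11⁻¹ ≡ 27 ≡ 27 (mod 74)
Check: 11 × 27 = 297 ≡ 1 (mod 74) ✓

11⁻¹ ≡ 27 (mod 74)


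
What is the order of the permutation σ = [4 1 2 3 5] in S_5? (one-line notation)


Cycle decomposition: (1 4 3 2)
Cycle lengths: 4
Order = lcm(4) = 4

ord(σ) = 4


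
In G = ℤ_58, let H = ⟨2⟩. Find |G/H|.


|⟨2⟩| = n / gcd(2, 58) = 58 / 2 = 29
H is normal (ℤ_58 is abelian).
|G/H| = |G| / |H| = 58 / 29 = 2

|G/H| = 2


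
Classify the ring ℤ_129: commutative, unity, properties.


ℤ_129 is a commutative ring with unity 1; 129 = 3×43 is composite, so 3·43 ≡ 0 gives zero divisors (not an integral domain)
Commutative: Yes
Integral domain: No
Has unity: Yes

ℤ_129: Commutative=Yes, Unity=Yes


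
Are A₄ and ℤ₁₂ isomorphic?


Comparing A₄ and ℤ₁₂:
A₄ is non-abelian, ℤ₁₂ is abelian

No, A₄ ≇ ℤ₁₂


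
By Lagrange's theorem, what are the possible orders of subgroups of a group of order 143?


Lagrange's theorem: |H| divides |G|
|G| = 143
Divisors of 143: 1, 11, 13, 143

Possible subgroup orders: {1, 11, 13, 143}


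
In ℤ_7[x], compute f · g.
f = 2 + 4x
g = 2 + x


Expand and collect like terms; reduce coefficients mod 7:
x^0: 2·2 = 4 ≡ 4 (mod 7)
x^1: 2·1 + 4·2 = 10 ≡ 3 (mod 7)
x^2: 4·1 = 4 ≡ 4 (mod 7)
Result: 4 + 3x + 4x^2

f · g = 4 + 3x + 4x^2


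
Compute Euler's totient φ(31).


Factor n: 31 = 31
φ(n) = n · ∏(1 - 1/p) over distinct primes p | n
φ(31) = 31 · (1 - 1/31) = 30

φ(31) = 30


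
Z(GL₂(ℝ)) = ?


Z(G) = {g ∈ G | gx = xg for all x ∈ G}
Only scalar multiples of the identity commute with all invertible matrices

Z(GL₂(ℝ)) = {aI : a ∈ ℝ, a ≠ 0}


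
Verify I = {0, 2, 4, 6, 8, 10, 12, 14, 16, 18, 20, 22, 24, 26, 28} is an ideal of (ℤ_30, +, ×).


Check ideal conditions for I = {0, 2, 4, 6, 8, 10, 12, 14, 16, 18, 20, 22, 24, 26, 28} in ℤ_30:
(1) I is an additive subgroup? Yes
(2) For r ∈ ℤ_30 and a ∈ I: r·a ∈ I? Yes

Yes, I is an ideal of ℤ_30


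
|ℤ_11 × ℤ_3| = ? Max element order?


|ℤ_11 × ℤ_3| = 11 × 3 = 33
Max element order = lcm(11,3) = 33
Cyclic? Yes (gcd=1)

|ℤ_11×ℤ_3| = 33, max element order = 33


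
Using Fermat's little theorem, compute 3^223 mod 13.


Fermat's little theorem: if p is prime and gcd(a,p)=1, then a^(p-1) ≡ 1 (mod p)
p = 13 is prime, gcd(3,13) = 1
Reduce exponent: 223 mod 12 = 7
So 3^223 ≡ 3^7 (mod 13)
3^7 mod 13 = 3

3^223 ≡ 3 (mod 13)


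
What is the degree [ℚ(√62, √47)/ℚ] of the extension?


[ℚ(√62,√47):ℚ] = [ℚ(√62,√47):ℚ(√62)]·[ℚ(√62):ℚ] = 2·2 = 4

[ℚ(√62, √47)/ℚ] = 4


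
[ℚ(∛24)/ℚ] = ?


∛24 has minimal polynomial x³ - 24 (irreducible over ℚ since 24 is not a perfect cube)

[ℚ(∛24)/ℚ] = 3


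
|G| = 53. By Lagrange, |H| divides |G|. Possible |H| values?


Lagrange's theorem: |H| divides |G|
|G| = 53
Divisors of 53: 1, 53

Possible subgroup orders: {1, 53}


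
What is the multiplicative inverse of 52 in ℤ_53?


Use the extended Euclidean algorithm to write 1 = 52·s + 53·t; then s mod 53 is the inverse.
Euclidean algorithm:
  52 = 0·53 + 52
  53 = 1·52 + 1
  52 = 52·1 + 0
gcd(52,53) = 1
Back-substitution gives: 52·(-1) + 53·(1) = 1
So 52⁻¹ ≡ -1 ≡ 52 (mod 53)
Check: 52 × 52 = 2704 ≡ 1 (mod 53) ✓

52⁻¹ ≡ 52 (mod 53)


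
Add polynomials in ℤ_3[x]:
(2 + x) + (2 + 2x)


Add coefficients mod 3:
x^0: 2 + 2 = 1 (mod 3)
x^1: 1 + 2 = 0 (mod 3)
Result: 1

f + g = 1


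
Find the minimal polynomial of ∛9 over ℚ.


∛9 satisfies x³ - 9 = 0, irreducible over ℚ (no rational root; 9 is not a perfect cube)

Minimal polynomial: x³ - 9


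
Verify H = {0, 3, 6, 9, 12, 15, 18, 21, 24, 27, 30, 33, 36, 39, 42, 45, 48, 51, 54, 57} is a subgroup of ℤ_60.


Subgroup test for H = {0, 3, 6, 9, 12, 15, 18, 21, 24, 27, 30, 33, 36, 39, 42, 45, 48, 51, 54, 57} in (ℤ_60, +):
(1) 0 ∈ H? Yes
(2) Closure: for all a,b ∈ H, (a+b) mod 60 ∈ H? Yes
(3) Inverses: for all a ∈ H, -a mod 60 ∈ H? Yes

Yes, H is a subgroup of ℤ_60


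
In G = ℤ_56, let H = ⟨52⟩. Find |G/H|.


|⟨52⟩| = n / gcd(52, 56) = 56 / 4 = 14
H is normal (ℤ_56 is abelian).
|G/H| = |G| / |H| = 56 / 14 = 4

|G/H| = 4


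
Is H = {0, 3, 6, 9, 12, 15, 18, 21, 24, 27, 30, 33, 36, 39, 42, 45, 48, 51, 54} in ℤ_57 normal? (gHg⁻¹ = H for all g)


H = {0, 3, 6, 9, 12, 15, 18, 21, 24, 27, 30, 33, 36, 39, 42, 45, 48, 51, 54} in ℤ_57
ℤ_57 is abelian; every subgroup of an abelian group is normal

Yes, normal subgroup


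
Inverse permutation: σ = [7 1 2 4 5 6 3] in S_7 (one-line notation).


To find σ⁻¹, swap domain and range:
σ(1) = 7 → σ⁻¹(7) = 1
σ(2) = 1 → σ⁻¹(1) = 2
σ(3) = 2 → σ⁻¹(2) = 3
σ(4) = 4 → σ⁻¹(4) = 4
σ(5) = 5 → σ⁻¹(5) = 5
σ(6) = 6 → σ⁻¹(6) = 6
σ(7) = 3 → σ⁻¹(3) = 7

σ⁻¹ = [2 3 7 4 5 6 1]


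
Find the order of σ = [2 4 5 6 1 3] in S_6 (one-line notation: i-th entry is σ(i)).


Cycle decomposition: (1 2 4 6 3 5)
Cycle lengths: 6
Order = lcm(6) = 6

ord(σ) = 6


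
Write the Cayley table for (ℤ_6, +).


Elements: {0, 1, 2, 3, 4, 5}
Operation: addition mod 6
Entry (a, b) = (a + b) mod 6

Cayley table:
  | 0 | 1 | 2 | 3 | 4 | 5
0 | 0 | 1 | 2 | 3 | 4 | 5
1 | 1 | 2 | 3 | 4 | 5 | 0
2 | 2 | 3 | 4 | 5 | 0 | 1
3 | 3 | 4 | 5 | 0 | 1 | 2
4 | 4 | 5 | 0 | 1 | 2 | 3
5 | 5 | 0 | 1 | 2 | 3 | 4


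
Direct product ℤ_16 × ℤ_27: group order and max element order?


|ℤ_16 × ℤ_27| = 16 × 27 = 432
Max element order = lcm(16,27) = 432
Cyclic? Yes (gcd=1)

|ℤ_16×ℤ_27| = 432, max element order = 432


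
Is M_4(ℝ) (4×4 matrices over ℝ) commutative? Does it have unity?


Matrix multiplication is non-commutative for n ≥ 2; the identity matrix I is the unity; singular matrices give zero divisors, so not an integral domain
Commutative: No
Integral domain: No
Has unity: Yes

M_4(ℝ) (4×4 matrices over ℝ): Commutative=No, Unity=Yes


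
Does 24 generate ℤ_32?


g generates ℤ_n iff gcd(g, n) = 1
gcd(24, 32) = 8
Since gcd = 8 ≠ 1, ⟨24⟩ has order 4 < 32, so 24 is not a generator.

No, 24 does not generate ℤ_32


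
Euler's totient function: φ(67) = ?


Factor n: 67 = 67
φ(n) = n · ∏(1 - 1/p) over distinct primes p | n
φ(67) = 67 · (1 - 1/67) = 66

φ(67) = 66


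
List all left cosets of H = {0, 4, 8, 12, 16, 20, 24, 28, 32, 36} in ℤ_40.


H = {0, 4, 8, 12, 16, 20, 24, 28, 32, 36}, |H| = 10
Number of cosets = |G|/|H| = 40/10 = 4
0 + H = {0, 4, 8, 12, 16, 20, 24, 28, 32, 36}
1 + H = {1, 5, 9, 13, 17, 21, 25, 29, 33, 37}
2 + H = {2, 6, 10, 14, 18, 22, 26, 30, 34, 38}
3 + H = {3, 7, 11, 15, 19, 23, 27, 31, 35, 39}

Cosets: 0+H={0,4,8,12,16,20,24,28,32,36}; 1+H={1,5,9,13,17,21,25,29,33,37}; 2+H={2,6,10,14,18,22,26,30,34,38}; 3+H={3,7,11,15,19,23,27,31,35,39}


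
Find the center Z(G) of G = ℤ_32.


Z(G) = {g ∈ G | gx = xg for all x ∈ G}
ℤ_32 is abelian, so Z(G) = G

Z(ℤ_32) = ℤ_32


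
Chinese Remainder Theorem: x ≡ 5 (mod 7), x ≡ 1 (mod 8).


m₁ = 7, m₂ = 8, gcd = 1, so CRT applies. M = m₁·m₂ = 56
Let M₁ = M/m₁ = 8, M₂ = M/m₂ = 7
Find y₁ ≡ M₁⁻¹ (mod m₁): 8⁻¹ ≡ 1 (mod 7)
Find y₂ ≡ M₂⁻¹ (mod m₂): 7⁻¹ ≡ 7 (mod 8)
x = a₁·M₁·y₁ + a₂·M₂·y₂ = 5·8·1 + 1·7·7 = 89
Reduce mod 56: x ≡ 33
Check: 33 mod 7 = 5 ✓, 33 mod 8 = 1 ✓

x ≡ 33 (mod 56)


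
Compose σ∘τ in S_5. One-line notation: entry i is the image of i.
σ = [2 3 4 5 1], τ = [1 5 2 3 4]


σ∘τ: apply τ first, then σ
1 →τ 1 →σ 2
2 →τ 5 →σ 1
3 →τ 2 →σ 3
4 →τ 3 →σ 4
5 →τ 4 →σ 5

σ∘τ = [2 1 3 4 5]


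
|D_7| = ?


|D_n| = 2n (n rotations and n reflections)
|D_7| = 2×7 = 14

|D_7| = 14


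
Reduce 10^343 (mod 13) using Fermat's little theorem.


Fermat's little theorem: if p is prime and gcd(a,p)=1, then a^(p-1) ≡ 1 (mod p)
p = 13 is prime, gcd(10,13) = 1
Reduce exponent: 343 mod 12 = 7
So 10^343 ≡ 10^7 (mod 13)
10^7 mod 13 = 10

10^343 ≡ 10 (mod 13)


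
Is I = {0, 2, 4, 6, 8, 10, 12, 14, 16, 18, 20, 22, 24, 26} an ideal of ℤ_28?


Check ideal conditions for I = {0, 2, 4, 6, 8, 10, 12, 14, 16, 18, 20, 22, 24, 26} in ℤ_28:
(1) I is an additive subgroup? Yes
(2) For r ∈ ℤ_28 and a ∈ I: r·a ∈ I? Yes

Yes, I is an ideal of ℤ_28


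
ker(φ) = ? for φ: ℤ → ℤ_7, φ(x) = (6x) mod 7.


Kernel = preimage of identity
ker(φ) = {x ∈ ℤ : 6x ≡ 0 (mod 7)}. gcd(6,7) = 1, so 6x ≡ 0 (mod 7) ⟺ x ≡ 0 (mod 7/1 = 7). Hence ker(φ) = 7ℤ

ker(φ) = 7ℤ


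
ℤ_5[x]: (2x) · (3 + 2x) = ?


Expand and collect like terms; reduce coefficients mod 5:
x^0: 0·3 = 0 ≡ 0 (mod 5)
x^1: 0·2 + 2·3 = 6 ≡ 1 (mod 5)
x^2: 2·2 = 4 ≡ 4 (mod 5)
Result: x + 4x^2

f · g = x + 4x^2


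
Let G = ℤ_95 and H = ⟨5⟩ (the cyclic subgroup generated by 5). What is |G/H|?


|⟨5⟩| = n / gcd(5, 95) = 95 / 5 = 19
H is normal (ℤ_95 is abelian).
|G/H| = |G| / |H| = 95 / 19 = 5

|G/H| = 5


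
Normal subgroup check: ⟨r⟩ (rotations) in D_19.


H = ⟨r⟩ (rotations) in D_19
The rotation subgroup ⟨r⟩ has index 2 in D_19, so it is normal

Yes, normal subgroup


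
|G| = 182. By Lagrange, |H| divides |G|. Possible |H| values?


Lagrange's theorem: |H| divides |G|
|G| = 182
Divisors of 182: 1, 2, 7, 13, 14, 26, 91, 182

Possible subgroup orders: {1, 2, 7, 13, 14, 26, 91, 182}


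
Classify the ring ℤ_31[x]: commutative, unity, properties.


ℤ_31 is a field (n prime), so ℤ_31[x] is a commutative integral domain with unity
Commutative: Yes
Integral domain: Yes
Has unity: Yes

ℤ_31[x]: Commutative=Yes, Unity=Yes


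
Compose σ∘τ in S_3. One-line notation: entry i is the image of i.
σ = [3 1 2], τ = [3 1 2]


σ∘τ: apply τ first, then σ
1 →τ 3 →σ 2
2 →τ 1 →σ 3
3 →τ 2 →σ 1

σ∘τ = [2 3 1]


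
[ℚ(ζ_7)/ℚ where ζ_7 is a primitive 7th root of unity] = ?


[ℚ(ζ_n):ℚ] = deg Φ_n(x) = φ(n). Here φ(7) = 6

[ℚ(ζ_7)/ℚ where ζ_7 is a primitive 7th root of unity] = 6


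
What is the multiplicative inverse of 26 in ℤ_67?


Use the extended Euclidean algorithm to write 1 = 26·s + 67·t; then s mod 67 is the inverse.
Euclidean algorithm:
  26 = 0·67 + 26
  67 = 2·26 + 15
  26 = 1·15 + 11
  15 = 1·11 + 4
  11 = 2·4 + 3
  4 = 1·3 + 1
  3 = 3·1 + 0
gcd(26,67) = 1
Back-substitution gives: 26·(-18) + 67·(7) = 1
So 26⁻¹ ≡ -18 ≡ 49 (mod 67)
Check: 26 × 49 = 1274 ≡ 1 (mod 67) ✓

26⁻¹ ≡ 49 (mod 67)


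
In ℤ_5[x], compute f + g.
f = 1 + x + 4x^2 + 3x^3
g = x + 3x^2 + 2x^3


Add coefficients mod 5:
x^0: 1 + 0 = 1 (mod 5)
x^1: 1 + 1 = 2 (mod 5)
x^2: 4 + 3 = 2 (mod 5)
x^3: 3 + 2 = 0 (mod 5)
Result: 1 + 2x + 2x^2

f + g = 1 + 2x + 2x^2


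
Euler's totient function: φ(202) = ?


Factor n: 202 = 2 × 101
φ(n) = n · ∏(1 - 1/p) over distinct primes p | n
φ(202) = 202 · (1 - 1/2) · (1 - 1/101) = 100

φ(202) = 100


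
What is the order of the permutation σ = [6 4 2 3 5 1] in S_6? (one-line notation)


Cycle decomposition: (1 6) (2 4 3)
Cycle lengths: 2, 3
Order = lcm(2, 3) = 6

ord(σ) = 6


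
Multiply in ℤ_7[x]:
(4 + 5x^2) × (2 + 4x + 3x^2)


Expand and collect like terms; reduce coefficients mod 7:
x^0: 4·2 = 8 ≡ 1 (mod 7)
x^1: 4·4 + 0·2 = 16 ≡ 2 (mod 7)
x^2: 4·3 + 0·4 + 5·2 = 22 ≡ 1 (mod 7)
x^3: 0·3 + 5·4 = 20 ≡ 6 (mod 7)
x^4: 5·3 = 15 ≡ 1 (mod 7)
Result: 1 + 2x + x^2 + 6x^3 + x^4

f · g = 1 + 2x + x^2 + 6x^3 + x^4


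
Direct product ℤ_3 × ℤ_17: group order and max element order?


|ℤ_3 × ℤ_17| = 3 × 17 = 51
Max element order = lcm(3,17) = 51
Cyclic? Yes (gcd=1)

|ℤ_3×ℤ_17| = 51, max element order = 51


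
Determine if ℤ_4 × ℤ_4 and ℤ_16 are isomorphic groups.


Comparing ℤ_4 × ℤ_4 and ℤ_16:
gcd(4,4) = 4 ≠ 1. Max element order in ℤ_4×ℤ_4 is lcm(4,4) = 4 < 16, so it has no element of order 16

No, ℤ_4 × ℤ_4 ≇ ℤ_16


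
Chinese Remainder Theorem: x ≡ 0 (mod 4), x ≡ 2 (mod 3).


m₁ = 4, m₂ = 3, gcd = 1, so CRT applies. M = m₁·m₂ = 12
Let M₁ = M/m₁ = 3, M₂ = M/m₂ = 4
Find y₁ ≡ M₁⁻¹ (mod m₁): 3⁻¹ ≡ 3 (mod 4)
Find y₂ ≡ M₂⁻¹ (mod m₂): 4⁻¹ ≡ 1 (mod 3)
x = a₁·M₁·y₁ + a₂·M₂·y₂ = 0·3·3 + 2·4·1 = 8
Reduce mod 12: x ≡ 8
Check: 8 mod 4 = 0 ✓, 8 mod 3 = 2 ✓

x ≡ 8 (mod 12)


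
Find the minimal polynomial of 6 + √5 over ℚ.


Let α = 6 + √5. Then α - 6 = √5, so (α - 6)² = 5, giving α² - 12α + 31 = 0. Degree 2 and α ∉ ℚ, so this is the minimal polynomial.

Minimal polynomial: x² - 12x + 31


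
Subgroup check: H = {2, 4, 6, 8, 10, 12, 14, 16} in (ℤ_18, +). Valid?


Subgroup test for H = {2, 4, 6, 8, 10, 12, 14, 16} in (ℤ_18, +):
(1) 0 ∈ H? No
(2) Closure: for all a,b ∈ H, (a+b) mod 18 ∈ H? No  [counterexample: 2 + 16 = 0 ∉ H]
(3) Inverses: for all a ∈ H, -a mod 18 ∈ H? Yes

No, H is not a subgroup of ℤ_18


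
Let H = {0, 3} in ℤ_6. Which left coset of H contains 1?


1 + H = {1 + h (mod 6) : h ∈ H}
1+0=1, 1+3=4

1 + H = {1, 4}


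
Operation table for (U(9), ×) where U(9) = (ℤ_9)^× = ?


Elements: {1, 2, 4, 5, 7, 8}
Operation: multiplication mod 9
Entry (a, b) = (a × b) mod 9

Cayley table:
  | 1 | 2 | 4 | 5 | 7 | 8
1 | 1 | 2 | 4 | 5 | 7 | 8
2 | 2 | 4 | 8 | 1 | 5 | 7
4 | 4 | 8 | 7 | 2 | 1 | 5
5 | 5 | 1 | 2 | 7 | 8 | 4
7 | 7 | 5 | 1 | 8 | 4 | 2
8 | 8 | 7 | 5 | 4 | 2 | 1


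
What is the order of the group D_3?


|D_n| = 2n (n rotations and n reflections)
|D_3| = 2×3 = 6

|D_3| = 6


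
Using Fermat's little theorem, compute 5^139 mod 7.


Fermat's little theorem: if p is prime and gcd(a,p)=1, then a^(p-1) ≡ 1 (mod p)
p = 7 is prime, gcd(5,7) = 1
Reduce exponent: 139 mod 6 = 1
So 5^139 ≡ 5^1 (mod 7)
5^1 mod 7 = 5

5^139 ≡ 5 (mod 7)


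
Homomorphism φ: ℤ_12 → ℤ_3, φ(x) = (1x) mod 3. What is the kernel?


Kernel = preimage of identity
ker(φ) = {x ∈ ℤ_12 : 1x ≡ 0 (mod 3)}. Since 3 | 12, φ is well-defined. The kernel is the cyclic subgroup ⟨3⟩ of ℤ_12 (order 4), i.e. {0, 3, 6, 9}

ker(φ) = {0, 3, 6, 9}


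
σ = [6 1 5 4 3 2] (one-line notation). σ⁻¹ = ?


To find σ⁻¹, swap domain and range:
σ(1) = 6 → σ⁻¹(6) = 1
σ(2) = 1 → σ⁻¹(1) = 2
σ(3) = 5 → σ⁻¹(5) = 3
σ(4) = 4 → σ⁻¹(4) = 4
σ(5) = 3 → σ⁻¹(3) = 5
σ(6) = 2 → σ⁻¹(2) = 6

σ⁻¹ = [2 6 5 4 3 1]


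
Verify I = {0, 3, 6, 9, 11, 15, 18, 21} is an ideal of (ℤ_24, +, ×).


Check ideal conditions for I = {0, 3, 6, 9, 11, 15, 18, 21} in ℤ_24:
(1) I is an additive subgroup? No
(2) For r ∈ ℤ_24 and a ∈ I: r·a ∈ I? No  [counterexample: r=2, a=6, r·a mod 24 = 12 ∉ I]

No, I is not an ideal of ℤ_24


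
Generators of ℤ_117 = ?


g generates ℤ_n iff gcd(g,n) = 1
Prime factors of 117: 3, 13
Generators are g ∈ {1,...,116} not divisible by any of these primes.
Generators: {1, 2, 4, 5, 7, 8, 10, 11, 14, 16, 17, 19, 20, 22, 23, 25, 28, 29, 31, 32, 34, 35, 37, 38, 40, 41, 43, 44, 46, 47, 49, 50, 53, 55, 56, 58, 59, 61, 62, 64, 67, 68, 70, 71, 73, 74, 76, 77, 79, 80, 82, 83, 85, 86, 88, 89, 92, 94, 95, 97, 98, 100, 101, 103, 106, 107, 109, 110, 112, 113, 115, 116}
Number of generators = φ(117) = 72

Generators of ℤ_117 = {1, 2, 4, 5, 7, 8, 10, 11, 14, 16, 17, 19, 20, 22, 23, 25, 28, 29, 31, 32, 34, 35, 37, 38, 40, 41, 43, 44, 46, 47, 49, 50, 53, 55, 56, 58, 59, 61, 62, 64, 67, 68, 70, 71, 73, 74, 76, 77, 79, 80, 82, 83, 85, 86, 88, 89, 92, 94, 95, 97, 98, 100, 101, 103, 106, 107, 109, 110, 112, 113, 115, 116}


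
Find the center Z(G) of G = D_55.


Z(G) = {g ∈ G | gx = xg for all x ∈ G}
For odd n, Z(D_n) = {e}: no nontrivial rotation commutes with all reflections

Z(D_55) = {e}


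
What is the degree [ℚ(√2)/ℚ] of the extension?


√2 has minimal polynomial x² - 2 (irreducible over ℚ since 2 is squarefree)

[ℚ(√2)/ℚ] = 2


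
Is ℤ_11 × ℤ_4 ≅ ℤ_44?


Comparing ℤ_11 × ℤ_4 and ℤ_44:
gcd(11,4) = 1, so ℤ_11 × ℤ_4 ≅ ℤ_44 (CRT)

Yes, ℤ_11 × ℤ_4 ≅ ℤ_44


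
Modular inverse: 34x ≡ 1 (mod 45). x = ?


Use the extended Euclidean algorithm to write 1 = 34·s + 45·t; then s mod 45 is the inverse.
Euclidean algorithm:
  34 = 0·45 + 34
  45 = 1·34 + 11
  34 = 3·11 + 1
  11 = 11·1 + 0
gcd(34,45) = 1
Back-substitution gives: 34·(4) + 45·(-3) = 1
So 34⁻¹ ≡ 4 ≡ 4 (mod 45)
Check: 34 × 4 = 136 ≡ 1 (mod 45) ✓

34⁻¹ ≡ 4 (mod 45)


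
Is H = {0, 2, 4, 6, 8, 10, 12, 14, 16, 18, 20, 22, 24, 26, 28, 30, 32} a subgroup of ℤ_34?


Subgroup test for H = {0, 2, 4, 6, 8, 10, 12, 14, 16, 18, 20, 22, 24, 26, 28, 30, 32} in (ℤ_34, +):
(1) 0 ∈ H? Yes
(2) Closure: for all a,b ∈ H, (a+b) mod 34 ∈ H? Yes
(3) Inverses: for all a ∈ H, -a mod 34 ∈ H? Yes

Yes, H is a subgroup of ℤ_34


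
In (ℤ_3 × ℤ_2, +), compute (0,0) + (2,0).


Operation: componentwise addition mod (3, 2)
(0,0) + (2,0) = ((a₁+b₁) mod 3, (a₂+b₂) mod 2) with a = (0,0), b = (2,0)

(0,0) + (2,0) = (2,0)


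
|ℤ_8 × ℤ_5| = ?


|A × B| = |A| · |B|
|ℤ_8 × ℤ_5| = 8 × 5 = 40

|ℤ_8 × ℤ_5| = 40


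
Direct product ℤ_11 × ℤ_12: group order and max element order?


|ℤ_11 × ℤ_12| = 11 × 12 = 132
Max element order = lcm(11,12) = 132
Cyclic? Yes (gcd=1)

|ℤ_11×ℤ_12| = 132, max element order = 132


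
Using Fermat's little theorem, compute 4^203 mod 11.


Fermat's little theorem: if p is prime and gcd(a,p)=1, then a^(p-1) ≡ 1 (mod p)
p = 11 is prime, gcd(4,11) = 1
Reduce exponent: 203 mod 10 = 3
So 4^203 ≡ 4^3 (mod 11)
4^3 mod 11 = 9

4^203 ≡ 9 (mod 11)


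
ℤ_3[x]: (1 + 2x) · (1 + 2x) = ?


Expand and collect like terms; reduce coefficients mod 3:
x^0: 1·1 = 1 ≡ 1 (mod 3)
x^1: 1·2 + 2·1 = 4 ≡ 1 (mod 3)
x^2: 2·2 = 4 ≡ 1 (mod 3)
Result: 1 + x + x^2

f · g = 1 + x + x^2


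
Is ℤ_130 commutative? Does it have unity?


ℤ_130 is a commutative ring with unity 1; 130 = 2×65 is composite, so 2·65 ≡ 0 gives zero divisors (not an integral domain)
Commutative: Yes
Integral domain: No
Has unity: Yes

ℤ_130: Commutative=Yes, Unity=Yes


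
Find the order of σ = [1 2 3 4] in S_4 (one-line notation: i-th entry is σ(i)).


Cycle decomposition: identity (all elements fixed)
Order = 1 (identity has order 1)

ord(σ) = 1


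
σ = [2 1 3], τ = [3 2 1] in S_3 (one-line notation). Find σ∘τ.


σ∘τ: apply τ first, then σ
1 →τ 3 →σ 3
2 →τ 2 →σ 1
3 →τ 1 →σ 2

σ∘τ = [3 1 2]


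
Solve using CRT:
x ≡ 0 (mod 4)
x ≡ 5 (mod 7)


m₁ = 4, m₂ = 7, gcd = 1, so CRT applies. M = m₁·m₂ = 28
Let M₁ = M/m₁ = 7, M₂ = M/m₂ = 4
Find y₁ ≡ M₁⁻¹ (mod m₁): 7⁻¹ ≡ 3 (mod 4)
Find y₂ ≡ M₂⁻¹ (mod m₂): 4⁻¹ ≡ 2 (mod 7)
x = a₁·M₁·y₁ + a₂·M₂·y₂ = 0·7·3 + 5·4·2 = 40
Reduce mod 28: x ≡ 12
Check: 12 mod 4 = 0 ✓, 12 mod 7 = 5 ✓

x ≡ 12 (mod 28)


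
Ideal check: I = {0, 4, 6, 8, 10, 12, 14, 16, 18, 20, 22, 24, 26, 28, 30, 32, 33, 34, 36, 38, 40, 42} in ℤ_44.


Check ideal conditions for I = {0, 4, 6, 8, 10, 12, 14, 16, 18, 20, 22, 24, 26, 28, 30, 32, 33, 34, 36, 38, 40, 42} in ℤ_44:
(1) I is an additive subgroup? No
(2) For r ∈ ℤ_44 and a ∈ I: r·a ∈ I? No  [counterexample: r=3, a=30, r·a mod 44 = 2 ∉ I]

No, I is not an ideal of ℤ_44


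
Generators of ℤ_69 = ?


g generates ℤ_n iff gcd(g,n) = 1
Prime factors of 69: 3, 23
Generators are g ∈ {1,...,68} not divisible by any of these primes.
Generators: {1, 2, 4, 5, 7, 8, 10, 11, 13, 14, 16, 17, 19, 20, 22, 25, 26, 28, 29, 31, 32, 34, 35, 37, 38, 40, 41, 43, 44, 47, 49, 50, 52, 53, 55, 56, 58, 59, 61, 62, 64, 65, 67, 68}
Number of generators = φ(69) = 44

Generators of ℤ_69 = {1, 2, 4, 5, 7, 8, 10, 11, 13, 14, 16, 17, 19, 20, 22, 25, 26, 28, 29, 31, 32, 34, 35, 37, 38, 40, 41, 43, 44, 47, 49, 50, 52, 53, 55, 56, 58, 59, 61, 62, 64, 65, 67, 68}


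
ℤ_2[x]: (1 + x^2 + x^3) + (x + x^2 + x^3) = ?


Add coefficients mod 2:
x^0: 1 + 0 = 1 (mod 2)
x^1: 0 + 1 = 1 (mod 2)
x^2: 1 + 1 = 0 (mod 2)
x^3: 1 + 1 = 0 (mod 2)
Result: 1 + x

f + g = 1 + x


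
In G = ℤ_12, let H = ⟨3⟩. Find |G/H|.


|⟨3⟩| = n / gcd(3, 12) = 12 / 3 = 4
H is normal (ℤ_12 is abelian).
|G/H| = |G| / |H| = 12 / 4 = 3

|G/H| = 3


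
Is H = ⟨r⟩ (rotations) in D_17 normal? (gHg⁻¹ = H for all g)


H = ⟨r⟩ (rotations) in D_17
The rotation subgroup ⟨r⟩ has index 2 in D_17, so it is normal

Yes, normal subgroup


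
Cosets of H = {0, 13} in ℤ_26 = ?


H = {0, 13}, |H| = 2
Number of cosets = |G|/|H| = 26/2 = 13
0 + H = {0, 13}
1 + H = {1, 14}
2 + H = {2, 15}
3 + H = {3, 16}
4 + H = {4, 17}
5 + H = {5, 18}
6 + H = {6, 19}
7 + H = {7, 20}
8 + H = {8, 21}
9 + H = {9, 22}
10 + H = {10, 23}
11 + H = {11, 24}
12 + H = {12, 25}

Cosets: 0+H={0,13}; 1+H={1,14}; 2+H={2,15}; 3+H={3,16}; 4+H={4,17}; 5+H={5,18}; 6+H={6,19}; 7+H={7,20}; 8+H={8,21}; 9+H={9,22}; 10+H={10,23}; 11+H={11,24}; 12+H={12,25}


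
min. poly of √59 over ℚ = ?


√59 satisfies x² - 59 = 0, irreducible over ℚ since 59 is squarefree

Minimal polynomial: x² - 59


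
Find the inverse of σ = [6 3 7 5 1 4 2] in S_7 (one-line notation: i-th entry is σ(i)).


To find σ⁻¹, swap domain and range:
σ(1) = 6 → σ⁻¹(6) = 1
σ(2) = 3 → σ⁻¹(3) = 2
σ(3) = 7 → σ⁻¹(7) = 3
σ(4) = 5 → σ⁻¹(5) = 4
σ(5) = 1 → σ⁻¹(1) = 5
σ(6) = 4 → σ⁻¹(4) = 6
σ(7) = 2 → σ⁻¹(2) = 7

σ⁻¹ = [5 7 2 6 4 1 3]


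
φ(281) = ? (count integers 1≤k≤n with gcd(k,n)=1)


Factor n: 281 = 281
φ(n) = n · ∏(1 - 1/p) over distinct primes p | n
φ(281) = 281 · (1 - 1/281) = 280

φ(281) = 280


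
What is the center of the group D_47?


Z(G) = {g ∈ G | gx = xg for all x ∈ G}
For odd n, Z(D_n) = {e}: no nontrivial rotation commutes with all reflections

Z(D_47) = {e}


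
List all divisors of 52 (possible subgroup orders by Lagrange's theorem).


Lagrange's theorem: |H| divides |G|
|G| = 52
Divisors of 52: 1, 2, 4, 13, 26, 52

Possible subgroup orders: {1, 2, 4, 13, 26, 52}


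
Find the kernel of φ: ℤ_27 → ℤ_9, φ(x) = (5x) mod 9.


Kernel = preimage of identity
ker(φ) = {x ∈ ℤ_27 : 5x ≡ 0 (mod 9)}. Since 9 | 27, φ is well-defined. The kernel is the cyclic subgroup ⟨9⟩ of ℤ_27 (order 3), i.e. {0, 9, 18}

ker(φ) = {0, 9, 18}


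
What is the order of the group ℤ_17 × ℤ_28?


|A × B| = |A| · |B|
|ℤ_17 × ℤ_28| = 17 × 28 = 476

|ℤ_17 × ℤ_28| = 476


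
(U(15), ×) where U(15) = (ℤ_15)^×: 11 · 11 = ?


Operation: multiplication mod 15
11 · 11 = (a × b) mod 15 with a = 11, b = 11

11 · 11 = 1


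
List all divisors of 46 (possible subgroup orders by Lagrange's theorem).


Lagrange's theorem: |H| divides |G|
|G| = 46
Divisors of 46: 1, 2, 23, 46

Possible subgroup orders: {1, 2, 23, 46}


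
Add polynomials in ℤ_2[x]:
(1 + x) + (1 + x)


Add coefficients mod 2:
x^0: 1 + 1 = 0 (mod 2)
x^1: 1 + 1 = 0 (mod 2)
Result: 0

f + g = 0


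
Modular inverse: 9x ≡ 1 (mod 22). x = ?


Use the extended Euclidean algorithm to write 1 = 9·s + 22·t; then s mod 22 is the inverse.
Euclidean algorithm:
  9 = 0·22 + 9
  22 = 2·9 + 4
  9 = 2·4 + 1
  4 = 4·1 + 0
gcd(9,22) = 1
Back-substitution gives: 9·(5) + 22·(-2) = 1
So 9⁻¹ ≡ 5 ≡ 5 (mod 22)
Check: 9 × 5 = 45 ≡ 1 (mod 22) ✓

9⁻¹ ≡ 5 (mod 22)


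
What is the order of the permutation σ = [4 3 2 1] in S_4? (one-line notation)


Cycle decomposition: (1 4) (2 3)
Cycle lengths: 2, 2
Order = lcm(2, 2) = 2

ord(σ) = 2


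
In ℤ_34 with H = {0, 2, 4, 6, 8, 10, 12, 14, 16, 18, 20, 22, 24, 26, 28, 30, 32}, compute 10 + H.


10 + H = {10 + h (mod 34) : h ∈ H}
10+0=10, 10+2=12, 10+4=14, 10+6=16, 10+8=18, 10+10=20, 10+12=22, 10+14=24, 10+16=26, 10+18=28, 10+20=30, 10+22=32, 10+24=0, 10+26=2, 10+28=4, 10+30=6, 10+32=8
10 + H = {0, 2, 4, 6, 8, 10, 12, 14, 16, 18, 20, 22, 24, 26, 28, 30, 32} = 0 + H

10 + H = {0, 2, 4, 6, 8, 10, 12, 14, 16, 18, 20, 22, 24, 26, 28, 30, 32}


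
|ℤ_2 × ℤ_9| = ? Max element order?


|ℤ_2 × ℤ_9| = 2 × 9 = 18
Max element order = lcm(2,9) = 18
Cyclic? Yes (gcd=1)

|ℤ_2×ℤ_9| = 18, max element order = 18


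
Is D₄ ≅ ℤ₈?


Comparing D₄ and ℤ₈:
D₄ is non-abelian, ℤ₈ is abelian

No, D₄ ≇ ℤ₈


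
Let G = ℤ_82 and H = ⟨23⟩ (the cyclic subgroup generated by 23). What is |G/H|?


|⟨23⟩| = n / gcd(23, 82) = 82 / 1 = 82
H is normal (ℤ_82 is abelian).
|G/H| = |G| / |H| = 82 / 82 = 1

|G/H| = 1


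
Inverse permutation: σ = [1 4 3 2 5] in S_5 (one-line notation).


To find σ⁻¹, swap domain and range:
σ(1) = 1 → σ⁻¹(1) = 1
σ(2) = 4 → σ⁻¹(4) = 2
σ(3) = 3 → σ⁻¹(3) = 3
σ(4) = 2 → σ⁻¹(2) = 4
σ(5) = 5 → σ⁻¹(5) = 5

σ⁻¹ = [1 4 3 2 5]


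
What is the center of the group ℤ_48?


Z(G) = {g ∈ G | gx = xg for all x ∈ G}
ℤ_48 is abelian, so Z(G) = G

Z(ℤ_48) = ℤ_48


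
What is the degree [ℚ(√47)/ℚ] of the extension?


√47 has minimal polynomial x² - 47 (irreducible over ℚ since 47 is squarefree)

[ℚ(√47)/ℚ] = 2


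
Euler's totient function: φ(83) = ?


Factor n: 83 = 83
φ(n) = n · ∏(1 - 1/p) over distinct primes p | n
φ(83) = 83 · (1 - 1/83) = 82

φ(83) = 82


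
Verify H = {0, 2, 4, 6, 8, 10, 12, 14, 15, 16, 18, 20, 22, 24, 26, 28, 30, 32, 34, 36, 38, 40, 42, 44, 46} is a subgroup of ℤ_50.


Subgroup test for H = {0, 2, 4, 6, 8, 10, 12, 14, 15, 16, 18, 20, 22, 24, 26, 28, 30, 32, 34, 36, 38, 40, 42, 44, 46} in (ℤ_50, +):
(1) 0 ∈ H? Yes
(2) Closure: for all a,b ∈ H, (a+b) mod 50 ∈ H? No  [counterexample: 2 + 15 = 17 ∉ H]
(3) Inverses: for all a ∈ H, -a mod 50 ∈ H? No

No, H is not a subgroup of ℤ_50


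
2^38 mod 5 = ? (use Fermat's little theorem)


Fermat's little theorem: if p is prime and gcd(a,p)=1, then a^(p-1) ≡ 1 (mod p)
p = 5 is prime, gcd(2,5) = 1
Reduce exponent: 38 mod 4 = 2
So 2^38 ≡ 2^2 (mod 5)
2^2 mod 5 = 4

2^38 ≡ 4 (mod 5)


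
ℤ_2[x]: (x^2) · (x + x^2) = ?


Expand and collect like terms; reduce coefficients mod 2:
x^0: 0·0 = 0 ≡ 0 (mod 2)
x^1: 0·1 + 0·0 = 0 ≡ 0 (mod 2)
x^2: 0·1 + 0·1 + 1·0 = 0 ≡ 0 (mod 2)
x^3: 0·1 + 1·1 = 1 ≡ 1 (mod 2)
x^4: 1·1 = 1 ≡ 1 (mod 2)
Result: x^3 + x^4

f · g = x^3 + x^4


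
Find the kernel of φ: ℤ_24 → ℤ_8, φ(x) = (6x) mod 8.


Kernel = preimage of identity
ker(φ) = {x ∈ ℤ_24 : 6x ≡ 0 (mod 8)}. Since 8 | 24, φ is well-defined. The kernel is the cyclic subgroup ⟨4⟩ of ℤ_24 (order 6), i.e. {0, 4, 8, 12, 16, 20}

ker(φ) = {0, 4, 8, 12, 16, 20}


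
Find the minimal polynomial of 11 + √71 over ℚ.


Let α = 11 + √71. Then α - 11 = √71, so (α - 11)² = 71, giving α² - 22α + 50 = 0. Degree 2 and α ∉ ℚ, so this is the minimal polynomial.

Minimal polynomial: x² - 22x + 50


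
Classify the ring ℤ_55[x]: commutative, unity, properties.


ℤ_55 has zero divisors (5·11 ≡ 0), and these lift to constant zero divisors in ℤ_55[x]; so not an integral domain
Commutative: Yes
Integral domain: No
Has unity: Yes

ℤ_55[x]: Commutative=Yes, Unity=Yes


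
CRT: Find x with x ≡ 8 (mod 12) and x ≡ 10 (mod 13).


m₁ = 12, m₂ = 13, gcd = 1, so CRT applies. M = m₁·m₂ = 156
Let M₁ = M/m₁ = 13, M₂ = M/m₂ = 12
Find y₁ ≡ M₁⁻¹ (mod m₁): 13⁻¹ ≡ 1 (mod 12)
Find y₂ ≡ M₂⁻¹ (mod m₂): 12⁻¹ ≡ 12 (mod 13)
x = a₁·M₁·y₁ + a₂·M₂·y₂ = 8·13·1 + 10·12·12 = 1544
Reduce mod 156: x ≡ 140
Check: 140 mod 12 = 8 ✓, 140 mod 13 = 10 ✓

x ≡ 140 (mod 156)


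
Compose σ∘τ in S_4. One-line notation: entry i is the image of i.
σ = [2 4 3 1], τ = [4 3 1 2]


σ∘τ: apply τ first, then σ
1 →τ 4 →σ 1
2 →τ 3 →σ 3
3 →τ 1 →σ 2
4 →τ 2 →σ 4

σ∘τ = [1 3 2 4]


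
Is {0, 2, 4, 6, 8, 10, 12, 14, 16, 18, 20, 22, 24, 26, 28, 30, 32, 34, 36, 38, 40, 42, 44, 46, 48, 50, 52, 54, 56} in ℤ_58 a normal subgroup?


H = {0, 2, 4, 6, 8, 10, 12, 14, 16, 18, 20, 22, 24, 26, 28, 30, 32, 34, 36, 38, 40, 42, 44, 46, 48, 50, 52, 54, 56} in ℤ_58
ℤ_58 is abelian; every subgroup of an abelian group is normal

Yes, normal subgroup


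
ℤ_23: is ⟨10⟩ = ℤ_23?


g generates ℤ_n iff gcd(g, n) = 1
gcd(10, 23) = 1
Since gcd = 1, 10 is a generator.

Yes, 10 generates ℤ_23


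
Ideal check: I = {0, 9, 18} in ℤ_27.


Check ideal conditions for I = {0, 9, 18} in ℤ_27:
(1) I is an additive subgroup? Yes
(2) For r ∈ ℤ_27 and a ∈ I: r·a ∈ I? Yes

Yes, I is an ideal of ℤ_27


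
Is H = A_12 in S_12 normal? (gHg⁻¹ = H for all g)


H = A_12 in S_12
A_12 has index 2 in S_12, and every subgroup of index 2 is normal

Yes, normal subgroup


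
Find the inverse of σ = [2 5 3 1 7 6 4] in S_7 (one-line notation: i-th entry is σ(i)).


To find σ⁻¹, swap domain and range:
σ(1) = 2 → σ⁻¹(2) = 1
σ(2) = 5 → σ⁻¹(5) = 2
σ(3) = 3 → σ⁻¹(3) = 3
σ(4) = 1 → σ⁻¹(1) = 4
σ(5) = 7 → σ⁻¹(7) = 5
σ(6) = 6 → σ⁻¹(6) = 6
σ(7) = 4 → σ⁻¹(4) = 7

σ⁻¹ = [4 1 3 7 2 6 5]


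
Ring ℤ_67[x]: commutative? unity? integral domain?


ℤ_67 is a field (n prime), so ℤ_67[x] is a commutative integral domain with unity
Commutative: Yes
Integral domain: Yes
Has unity: Yes

ℤ_67[x]: Commutative=Yes, Unity=Yes


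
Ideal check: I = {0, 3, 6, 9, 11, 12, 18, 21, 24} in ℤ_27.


Check ideal conditions for I = {0, 3, 6, 9, 11, 12, 18, 21, 24} in ℤ_27:
(1) I is an additive subgroup? No
(2) For r ∈ ℤ_27 and a ∈ I: r·a ∈ I? No  [counterexample: r=2, a=11, r·a mod 27 = 22 ∉ I]

No, I is not an ideal of ℤ_27


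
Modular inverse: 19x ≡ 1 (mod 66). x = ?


Use the extended Euclidean algorithm to write 1 = 19·s + 66·t; then s mod 66 is the inverse.
Euclidean algorithm:
  19 = 0·66 + 19
  66 = 3·19 + 9
  19 = 2·9 + 1
  9 = 9·1 + 0
gcd(19,66) = 1
Back-substitution gives: 19·(7) + 66·(-2) = 1
So 19⁻¹ ≡ 7 ≡ 7 (mod 66)
Check: 19 × 7 = 133 ≡ 1 (mod 66) ✓

19⁻¹ ≡ 7 (mod 66)


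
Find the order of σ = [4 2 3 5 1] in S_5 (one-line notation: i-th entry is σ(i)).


Cycle decomposition: (1 4 5)
Cycle lengths: 3
Order = lcm(3) = 3

ord(σ) = 3


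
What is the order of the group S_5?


|S_n| = n! (number of permutations of n symbols)
|S_5| = 5! = 120

|S_5| = 120


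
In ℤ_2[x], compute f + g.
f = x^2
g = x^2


Add coefficients mod 2:
x^0: 0 + 0 = 0 (mod 2)
x^1: 0 + 0 = 0 (mod 2)
x^2: 1 + 1 = 0 (mod 2)
Result: 0

f + g = 0


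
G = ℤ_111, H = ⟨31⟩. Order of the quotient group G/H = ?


|⟨31⟩| = n / gcd(31, 111) = 111 / 1 = 111
H is normal (ℤ_111 is abelian).
|G/H| = |G| / |H| = 111 / 111 = 1

|G/H| = 1
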